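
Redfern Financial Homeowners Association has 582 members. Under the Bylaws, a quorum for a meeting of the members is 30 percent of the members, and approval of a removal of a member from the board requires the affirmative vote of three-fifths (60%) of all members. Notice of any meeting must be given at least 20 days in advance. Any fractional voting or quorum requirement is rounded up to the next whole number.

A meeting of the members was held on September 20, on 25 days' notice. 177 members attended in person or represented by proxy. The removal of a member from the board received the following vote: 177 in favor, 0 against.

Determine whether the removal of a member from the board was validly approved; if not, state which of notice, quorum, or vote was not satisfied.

Notice: 25 days given; 20 required. Satisfied.
Quorum: 30% of 582 = 174.60, rounded up to 175; 177 present. Satisfied.
Vote: requires three-fifths of all members (582); 3/5 of 582 = 349.20, rounded up to 350, so 350 needed; 177 in favor. Not satisfied.

Invalid — vote requirement not satisfied.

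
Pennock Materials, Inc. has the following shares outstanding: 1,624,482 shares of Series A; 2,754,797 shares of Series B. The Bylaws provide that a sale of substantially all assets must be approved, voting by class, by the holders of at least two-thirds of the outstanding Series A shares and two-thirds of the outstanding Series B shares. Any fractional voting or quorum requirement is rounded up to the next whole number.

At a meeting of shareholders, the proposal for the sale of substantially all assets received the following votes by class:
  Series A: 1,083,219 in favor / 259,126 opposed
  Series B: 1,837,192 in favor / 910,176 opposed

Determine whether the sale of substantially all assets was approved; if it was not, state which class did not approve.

Approved — every class gave the required vote.

Series A: 2/3 of 1624482 = 1082988; 1,082,988 required, 1,083,219 in favor — approved.
Series B: 2/3 of 2754797 = 1836531.33, rounded up to 1836532; 1,836,532 required, 1,837,192 in favor — approved.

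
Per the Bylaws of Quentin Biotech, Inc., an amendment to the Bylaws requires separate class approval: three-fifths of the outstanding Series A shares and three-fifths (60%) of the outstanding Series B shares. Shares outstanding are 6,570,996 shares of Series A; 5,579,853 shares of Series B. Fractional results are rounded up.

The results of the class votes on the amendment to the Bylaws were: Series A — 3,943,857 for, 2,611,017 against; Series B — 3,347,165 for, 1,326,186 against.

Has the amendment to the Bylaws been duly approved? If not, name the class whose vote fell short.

Series A: 3/5 of 6570996 = 3942597.60, rounded up to 3942598; 3,942,598 required, 3,943,857 in favor — approved.
Series B: 3/5 of 5579853 = 3347911.80, rounded up to 3347912; 3,347,912 required, 3,347,165 in favor — not approved.

Not approved — the Series B shares did not give the required vote.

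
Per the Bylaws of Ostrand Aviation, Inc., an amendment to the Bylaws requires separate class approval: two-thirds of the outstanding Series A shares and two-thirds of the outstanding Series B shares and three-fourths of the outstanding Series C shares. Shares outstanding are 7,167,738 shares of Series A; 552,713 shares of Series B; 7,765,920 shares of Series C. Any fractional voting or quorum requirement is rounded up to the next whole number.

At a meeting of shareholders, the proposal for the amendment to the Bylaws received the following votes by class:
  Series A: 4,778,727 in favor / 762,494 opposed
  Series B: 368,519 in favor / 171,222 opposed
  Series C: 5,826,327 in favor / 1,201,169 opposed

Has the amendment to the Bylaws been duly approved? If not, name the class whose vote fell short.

Series A: 2/3 of 7167738 = 4778492; 4,778,492 required, 4,778,727 in favor — approved.
Series B: 2/3 of 552713 = 368475.33, rounded up to 368476; 368,476 required, 368,519 in favor — approved.
Series C: 3/4 of 7765920 = 5824440; 5,824,440 required, 5,826,327 in favor — approved.

Approved — every class gave the required vote.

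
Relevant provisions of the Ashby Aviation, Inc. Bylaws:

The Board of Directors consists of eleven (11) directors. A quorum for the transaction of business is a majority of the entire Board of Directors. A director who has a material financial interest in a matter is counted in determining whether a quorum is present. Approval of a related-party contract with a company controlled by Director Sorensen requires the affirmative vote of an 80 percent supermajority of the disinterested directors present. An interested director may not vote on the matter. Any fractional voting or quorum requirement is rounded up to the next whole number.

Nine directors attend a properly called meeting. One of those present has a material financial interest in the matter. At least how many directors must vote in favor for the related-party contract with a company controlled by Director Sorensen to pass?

7

The related-party contract with a company controlled by Director Sorensen requires four-fifths of the disinterested directors present (9 − 1 = 8).
4/5 of 8 = 6.40, rounded up to 7.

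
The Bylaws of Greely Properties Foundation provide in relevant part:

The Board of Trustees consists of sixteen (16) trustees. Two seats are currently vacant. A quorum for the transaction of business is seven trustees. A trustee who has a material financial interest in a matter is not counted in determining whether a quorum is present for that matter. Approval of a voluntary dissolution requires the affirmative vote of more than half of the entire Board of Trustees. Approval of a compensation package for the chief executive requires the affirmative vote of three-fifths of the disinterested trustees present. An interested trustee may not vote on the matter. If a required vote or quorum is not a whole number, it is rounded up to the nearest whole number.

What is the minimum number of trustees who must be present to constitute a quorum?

7

The quorum is fixed at 7.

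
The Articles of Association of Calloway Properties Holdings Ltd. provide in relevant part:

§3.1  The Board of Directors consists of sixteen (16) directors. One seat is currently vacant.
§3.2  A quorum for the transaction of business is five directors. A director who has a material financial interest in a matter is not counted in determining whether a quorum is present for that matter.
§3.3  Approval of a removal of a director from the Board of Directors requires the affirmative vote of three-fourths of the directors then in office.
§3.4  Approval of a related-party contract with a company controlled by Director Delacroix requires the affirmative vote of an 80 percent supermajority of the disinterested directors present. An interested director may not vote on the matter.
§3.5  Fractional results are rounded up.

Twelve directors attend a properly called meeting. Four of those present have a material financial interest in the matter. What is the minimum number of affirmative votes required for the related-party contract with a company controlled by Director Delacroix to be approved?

The related-party contract with a company controlled by Director Delacroix requires four-fifths of the disinterested directors present (12 − 4 = 8).
4/5 of 8 = 6.40, rounded up to 7.

7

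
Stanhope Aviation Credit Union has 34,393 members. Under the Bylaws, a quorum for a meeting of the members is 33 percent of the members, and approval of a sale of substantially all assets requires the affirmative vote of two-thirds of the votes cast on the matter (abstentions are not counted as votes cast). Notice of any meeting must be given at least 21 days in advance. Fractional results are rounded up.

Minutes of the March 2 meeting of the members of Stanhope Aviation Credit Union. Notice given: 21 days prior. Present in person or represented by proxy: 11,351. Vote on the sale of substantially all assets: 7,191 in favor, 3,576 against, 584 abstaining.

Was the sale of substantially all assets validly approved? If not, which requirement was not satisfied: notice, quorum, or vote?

Notice: 21 days given; 21 required. Satisfied.
Quorum: 33% of 34,393 = 11,349.69, rounded up to 11,350; 11,351 present. Satisfied.
Vote: requires two-thirds of the votes cast (11,351 − 584 abstaining = 10,767); 2/3 of 10767 = 7178, so 7,178 needed; 7,191 in favor. Satisfied.

Valid — all requirements satisfied.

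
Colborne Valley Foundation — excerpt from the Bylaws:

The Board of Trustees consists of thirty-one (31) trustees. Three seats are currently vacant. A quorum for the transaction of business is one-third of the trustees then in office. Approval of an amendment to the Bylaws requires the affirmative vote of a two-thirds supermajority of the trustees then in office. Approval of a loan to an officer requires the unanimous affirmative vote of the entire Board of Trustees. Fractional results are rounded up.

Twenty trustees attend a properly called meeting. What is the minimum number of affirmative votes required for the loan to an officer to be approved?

31

The loan to an officer requires the unanimous vote of the entire Board of Trustees (31).
Unanimous means all 31.
(Only 20 can vote, so the loan to an officer cannot pass at this meeting, but the required vote is still 31.)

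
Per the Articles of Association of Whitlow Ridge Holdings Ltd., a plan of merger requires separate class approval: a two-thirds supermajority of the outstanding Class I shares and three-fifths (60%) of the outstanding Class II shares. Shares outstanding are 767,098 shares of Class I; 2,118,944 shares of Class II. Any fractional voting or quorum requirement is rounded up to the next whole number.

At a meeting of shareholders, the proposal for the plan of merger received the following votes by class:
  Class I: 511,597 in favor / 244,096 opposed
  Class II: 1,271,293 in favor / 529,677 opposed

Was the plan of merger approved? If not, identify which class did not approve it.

Class I: 2/3 of 767098 = 511398.67, rounded up to 511399; 511,399 required, 511,597 in favor — approved.
Class II: 3/5 of 2118944 = 1271366.40, rounded up to 1271367; 1,271,367 required, 1,271,293 in favor — not approved.

Not approved — the Class II shares did not give the required vote.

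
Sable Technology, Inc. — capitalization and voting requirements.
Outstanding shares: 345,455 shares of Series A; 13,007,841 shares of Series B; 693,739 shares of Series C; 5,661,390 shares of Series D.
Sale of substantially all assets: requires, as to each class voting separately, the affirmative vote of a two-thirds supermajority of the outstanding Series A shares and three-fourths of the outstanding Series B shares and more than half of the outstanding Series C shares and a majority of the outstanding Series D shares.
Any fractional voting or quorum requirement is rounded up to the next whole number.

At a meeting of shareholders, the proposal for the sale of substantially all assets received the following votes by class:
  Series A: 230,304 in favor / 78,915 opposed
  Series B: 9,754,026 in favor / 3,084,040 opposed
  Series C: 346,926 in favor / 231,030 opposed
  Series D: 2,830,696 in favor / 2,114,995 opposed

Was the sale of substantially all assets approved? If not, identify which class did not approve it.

Series A: 2/3 of 345455 = 230303.33, rounded up to 230304; 230,304 required, 230,304 in favor — approved.
Series B: 3/4 of 13007841 = 9755880.75, rounded up to 9755881; 9,755,881 required, 9,754,026 in favor — not approved.
Series C: a majority of 693739 is 346870; 346,870 required, 346,926 in favor — approved.
Series D: a majority of 5661390 is 2830696; 2,830,696 required, 2,830,696 in favor — approved.

Not approved — the Series B shares did not give the required vote.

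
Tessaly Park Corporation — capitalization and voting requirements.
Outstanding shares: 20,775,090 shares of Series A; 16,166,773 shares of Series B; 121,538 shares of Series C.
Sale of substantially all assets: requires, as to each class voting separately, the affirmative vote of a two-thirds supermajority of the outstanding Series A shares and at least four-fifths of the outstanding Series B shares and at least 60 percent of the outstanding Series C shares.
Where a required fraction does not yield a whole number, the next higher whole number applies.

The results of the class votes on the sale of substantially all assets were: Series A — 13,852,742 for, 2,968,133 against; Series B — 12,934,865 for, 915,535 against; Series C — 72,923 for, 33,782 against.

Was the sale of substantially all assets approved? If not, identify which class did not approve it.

Series A: 2/3 of 20775090 = 13850060; 13,850,060 required, 13,852,742 in favor — approved.
Series B: 4/5 of 16166773 = 12933418.40, rounded up to 12933419; 12,933,419 required, 12,934,865 in favor — approved.
Series C: 3/5 of 121538 = 72922.80, rounded up to 72923; 72,923 required, 72,923 in favor — approved.

Approved — every class gave the required vote.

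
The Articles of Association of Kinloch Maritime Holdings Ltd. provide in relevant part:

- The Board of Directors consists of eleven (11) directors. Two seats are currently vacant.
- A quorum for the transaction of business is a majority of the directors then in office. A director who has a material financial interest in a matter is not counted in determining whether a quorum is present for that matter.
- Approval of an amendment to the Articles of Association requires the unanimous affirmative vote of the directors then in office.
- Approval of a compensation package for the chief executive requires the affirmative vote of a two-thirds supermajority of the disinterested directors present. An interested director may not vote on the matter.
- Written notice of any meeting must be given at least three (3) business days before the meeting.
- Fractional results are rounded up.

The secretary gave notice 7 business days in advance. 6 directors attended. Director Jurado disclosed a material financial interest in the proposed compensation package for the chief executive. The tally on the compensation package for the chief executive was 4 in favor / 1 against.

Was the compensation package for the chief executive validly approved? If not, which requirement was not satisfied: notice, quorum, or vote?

Notice: 7 business days given; 3 required (7 ≥ 3). Satisfied.
Quorum: 6 present, but the 1 interested director does not count, leaving 5. Quorum is 5. Satisfied.
Vote: the compensation package for the chief executive requires two-thirds of the disinterested directors present (6 − 1 = 5). 2/3 of 5 = 3.33, rounded up to 4, so 4 affirmative votes are needed; 4 voted in favor. Satisfied.

Valid — all requirements satisfied.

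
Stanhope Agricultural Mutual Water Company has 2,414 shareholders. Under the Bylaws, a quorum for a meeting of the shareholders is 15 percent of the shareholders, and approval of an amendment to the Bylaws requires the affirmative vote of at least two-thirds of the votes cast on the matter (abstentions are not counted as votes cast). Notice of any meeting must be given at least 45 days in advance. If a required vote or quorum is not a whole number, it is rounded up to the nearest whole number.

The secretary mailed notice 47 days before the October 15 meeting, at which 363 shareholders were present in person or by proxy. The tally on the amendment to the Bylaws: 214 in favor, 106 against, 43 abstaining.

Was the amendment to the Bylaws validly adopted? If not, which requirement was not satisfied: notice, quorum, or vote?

Notice: 47 days given; 45 required. Satisfied.
Quorum: 15% of 2,414 = 362.10, rounded up to 363; 363 present. Satisfied.
Vote: requires two-thirds of the votes cast (363 − 43 abstaining = 320); 2/3 of 320 = 213.33, rounded up to 214, so 214 needed; 214 in favor. Satisfied.

Valid — all requirements satisfied.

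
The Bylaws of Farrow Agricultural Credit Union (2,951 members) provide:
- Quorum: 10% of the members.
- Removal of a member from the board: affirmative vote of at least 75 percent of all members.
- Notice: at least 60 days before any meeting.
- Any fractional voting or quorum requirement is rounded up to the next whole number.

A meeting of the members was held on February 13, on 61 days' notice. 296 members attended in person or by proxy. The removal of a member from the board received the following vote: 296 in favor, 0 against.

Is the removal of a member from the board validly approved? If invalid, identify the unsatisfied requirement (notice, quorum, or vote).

Invalid — vote requirement not satisfied.

Notice: 61 days given; 60 required. Satisfied.
Quorum: 10% of 2,951 = 295.10, rounded up to 296; 296 present. Satisfied.
Vote: requires three-fourths of all members (2,951); 3/4 of 2951 = 2213.25, rounded up to 2214, so 2,214 needed; 296 in favor. Not satisfied.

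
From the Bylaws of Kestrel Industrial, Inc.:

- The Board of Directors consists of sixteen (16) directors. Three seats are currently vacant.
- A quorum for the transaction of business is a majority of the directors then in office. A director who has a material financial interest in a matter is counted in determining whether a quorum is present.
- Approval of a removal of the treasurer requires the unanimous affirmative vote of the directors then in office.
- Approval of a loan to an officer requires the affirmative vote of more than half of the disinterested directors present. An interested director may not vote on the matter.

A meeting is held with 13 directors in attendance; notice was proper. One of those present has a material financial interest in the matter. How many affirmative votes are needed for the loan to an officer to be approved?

The loan to an officer requires a majority of the disinterested directors present (13 − 1 = 12).
A majority of 12 is 7.

7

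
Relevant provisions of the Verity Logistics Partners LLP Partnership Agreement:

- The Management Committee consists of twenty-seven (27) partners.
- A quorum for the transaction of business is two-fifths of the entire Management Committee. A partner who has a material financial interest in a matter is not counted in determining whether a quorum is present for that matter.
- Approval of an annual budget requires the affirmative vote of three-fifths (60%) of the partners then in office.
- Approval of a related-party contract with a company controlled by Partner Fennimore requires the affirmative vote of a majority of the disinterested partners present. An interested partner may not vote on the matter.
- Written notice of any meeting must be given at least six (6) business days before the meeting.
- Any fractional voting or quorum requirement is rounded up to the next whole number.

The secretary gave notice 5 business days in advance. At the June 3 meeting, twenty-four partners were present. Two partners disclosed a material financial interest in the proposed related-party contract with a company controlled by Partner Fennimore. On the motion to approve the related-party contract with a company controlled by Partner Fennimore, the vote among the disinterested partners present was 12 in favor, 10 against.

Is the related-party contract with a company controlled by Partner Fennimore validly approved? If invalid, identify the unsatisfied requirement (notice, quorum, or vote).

Notice: 5 business days given; 6 required (5 < 6). Not satisfied.
Quorum: 24 present, but the 2 interested partners do not count, leaving 22. Quorum is 11. Satisfied.
Vote: the related-party contract with a company controlled by Partner Fennimore requires a majority of the disinterested partners present (24 − 2 = 22). A majority of 22 is 12, so 12 affirmative votes are needed; 12 voted in favor. Satisfied.

Invalid — notice requirement not satisfied.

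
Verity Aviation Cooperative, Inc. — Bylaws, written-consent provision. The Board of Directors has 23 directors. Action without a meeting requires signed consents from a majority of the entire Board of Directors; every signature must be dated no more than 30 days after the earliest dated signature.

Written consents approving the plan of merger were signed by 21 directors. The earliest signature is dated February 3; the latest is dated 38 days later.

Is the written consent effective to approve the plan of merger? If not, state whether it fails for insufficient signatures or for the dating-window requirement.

Not effective — dating-window requirement not satisfied.

Signatures required: a majority of 23 — a majority of 23 is 12, so 12 needed; 21 signed. Sufficient.
Dating window: the latest signature is 38 days after the earliest; the limit is 30 days. Outside the window.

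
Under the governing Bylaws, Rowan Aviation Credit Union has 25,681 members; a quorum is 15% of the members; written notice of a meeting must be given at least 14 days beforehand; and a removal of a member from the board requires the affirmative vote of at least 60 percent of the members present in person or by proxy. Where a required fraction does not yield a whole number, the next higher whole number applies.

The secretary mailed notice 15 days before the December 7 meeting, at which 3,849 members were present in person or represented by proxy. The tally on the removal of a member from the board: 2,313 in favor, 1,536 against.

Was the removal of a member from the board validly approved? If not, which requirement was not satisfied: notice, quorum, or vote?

Invalid — quorum requirement not satisfied.

Notice: 15 days given; 14 required. Satisfied.
Quorum: 15% of 25,681 = 3,852.15, rounded up to 3,853; 3,849 present. Not satisfied.
Vote: requires three-fifths of those present (3,849); 3/5 of 3849 = 2309.40, rounded up to 2310, so 2,310 needed; 2,313 in favor. Satisfied.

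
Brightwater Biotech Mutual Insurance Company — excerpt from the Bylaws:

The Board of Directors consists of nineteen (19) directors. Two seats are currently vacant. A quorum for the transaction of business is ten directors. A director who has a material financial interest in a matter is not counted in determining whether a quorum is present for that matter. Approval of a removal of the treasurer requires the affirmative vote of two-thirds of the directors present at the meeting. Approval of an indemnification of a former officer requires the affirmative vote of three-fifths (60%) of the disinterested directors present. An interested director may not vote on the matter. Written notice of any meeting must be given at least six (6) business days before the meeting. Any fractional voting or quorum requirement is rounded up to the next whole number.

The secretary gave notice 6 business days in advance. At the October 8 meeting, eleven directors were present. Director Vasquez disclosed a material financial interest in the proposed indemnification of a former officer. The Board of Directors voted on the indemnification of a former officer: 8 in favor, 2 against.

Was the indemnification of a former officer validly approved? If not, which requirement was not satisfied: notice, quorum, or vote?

Notice: 6 business days given; 6 required (6 ≥ 6). Satisfied.
Quorum: 11 present, but the 1 interested director does not count, leaving 10. Quorum is 10. Satisfied.
Vote: the indemnification of a former officer requires three-fifths of the disinterested directors present (11 − 1 = 10). 3/5 of 10 = 6, so 6 affirmative votes are needed; 8 voted in favor. Satisfied.

Valid — all requirements satisfied.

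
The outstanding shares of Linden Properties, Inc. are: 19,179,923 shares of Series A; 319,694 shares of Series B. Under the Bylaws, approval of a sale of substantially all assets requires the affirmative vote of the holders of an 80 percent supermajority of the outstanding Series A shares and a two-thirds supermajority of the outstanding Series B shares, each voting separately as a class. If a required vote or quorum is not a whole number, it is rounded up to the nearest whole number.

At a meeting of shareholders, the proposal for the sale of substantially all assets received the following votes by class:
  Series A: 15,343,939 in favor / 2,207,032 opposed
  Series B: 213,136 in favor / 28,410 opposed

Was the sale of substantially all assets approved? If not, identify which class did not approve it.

Series A: 4/5 of 19179923 = 15343938.40, rounded up to 15343939; 15,343,939 required, 15,343,939 in favor — approved.
Series B: 2/3 of 319694 = 213129.33, rounded up to 213130; 213,130 required, 213,136 in favor — approved.

Approved — every class gave the required vote.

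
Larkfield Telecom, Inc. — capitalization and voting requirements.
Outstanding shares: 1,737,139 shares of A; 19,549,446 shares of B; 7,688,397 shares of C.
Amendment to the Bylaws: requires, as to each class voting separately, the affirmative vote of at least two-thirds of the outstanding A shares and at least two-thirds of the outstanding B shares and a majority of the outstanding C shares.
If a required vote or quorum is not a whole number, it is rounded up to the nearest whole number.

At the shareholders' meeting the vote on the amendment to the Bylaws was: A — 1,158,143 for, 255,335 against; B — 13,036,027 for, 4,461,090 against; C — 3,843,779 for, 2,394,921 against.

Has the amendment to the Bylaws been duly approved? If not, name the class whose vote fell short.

Not approved — the C shares did not give the required vote.

A: 2/3 of 1737139 = 1158092.67, rounded up to 1158093; 1,158,093 required, 1,158,143 in favor — approved.
B: 2/3 of 19549446 = 13032964; 13,032,964 required, 13,036,027 in favor — approved.
C: a majority of 7688397 is 3844199; 3,844,199 required, 3,843,779 in favor — not approved.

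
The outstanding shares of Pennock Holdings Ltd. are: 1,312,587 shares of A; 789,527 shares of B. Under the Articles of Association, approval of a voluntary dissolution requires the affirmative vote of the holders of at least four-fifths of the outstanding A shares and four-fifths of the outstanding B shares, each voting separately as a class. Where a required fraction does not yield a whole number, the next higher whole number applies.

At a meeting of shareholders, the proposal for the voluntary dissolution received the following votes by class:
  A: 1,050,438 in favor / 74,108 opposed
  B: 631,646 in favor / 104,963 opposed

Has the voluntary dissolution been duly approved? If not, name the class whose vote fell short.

A: 4/5 of 1312587 = 1050069.60, rounded up to 1050070; 1,050,070 required, 1,050,438 in favor — approved.
B: 4/5 of 789527 = 631621.60, rounded up to 631622; 631,622 required, 631,646 in favor — approved.

Approved — every class gave the required vote.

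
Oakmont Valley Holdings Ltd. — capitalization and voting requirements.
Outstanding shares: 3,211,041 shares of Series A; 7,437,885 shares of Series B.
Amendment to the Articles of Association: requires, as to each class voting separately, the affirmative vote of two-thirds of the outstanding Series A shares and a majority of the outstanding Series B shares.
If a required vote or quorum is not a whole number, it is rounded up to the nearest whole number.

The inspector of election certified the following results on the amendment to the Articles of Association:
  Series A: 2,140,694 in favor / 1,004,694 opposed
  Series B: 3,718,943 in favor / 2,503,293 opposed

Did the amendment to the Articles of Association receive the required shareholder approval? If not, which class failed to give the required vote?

Approved — every class gave the required vote.

Series A: 2/3 of 3211041 = 2140694; 2,140,694 required, 2,140,694 in favor — approved.
Series B: a majority of 7437885 is 3718943; 3,718,943 required, 3,718,943 in favor — approved.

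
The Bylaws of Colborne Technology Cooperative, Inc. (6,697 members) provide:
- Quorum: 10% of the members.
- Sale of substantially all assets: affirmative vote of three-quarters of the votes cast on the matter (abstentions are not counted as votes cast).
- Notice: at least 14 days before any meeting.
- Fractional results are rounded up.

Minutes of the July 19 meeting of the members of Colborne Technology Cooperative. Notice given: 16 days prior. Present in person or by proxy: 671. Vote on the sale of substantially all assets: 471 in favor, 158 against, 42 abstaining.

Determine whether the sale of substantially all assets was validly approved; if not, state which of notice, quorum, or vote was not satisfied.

Invalid — vote requirement not satisfied.

Notice: 16 days given; 14 required. Satisfied.
Quorum: 10% of 6,697 = 669.70, rounded up to 670; 671 present. Satisfied.
Vote: requires three-fourths of the votes cast (671 − 42 abstaining = 629); 3/4 of 629 = 471.75, rounded up to 472, so 472 needed; 471 in favor. Not satisfied.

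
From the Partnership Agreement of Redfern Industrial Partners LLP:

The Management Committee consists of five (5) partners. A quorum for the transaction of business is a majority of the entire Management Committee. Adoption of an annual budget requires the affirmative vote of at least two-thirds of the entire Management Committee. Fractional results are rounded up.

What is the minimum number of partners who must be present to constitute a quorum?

A majority of 5 is 3.

3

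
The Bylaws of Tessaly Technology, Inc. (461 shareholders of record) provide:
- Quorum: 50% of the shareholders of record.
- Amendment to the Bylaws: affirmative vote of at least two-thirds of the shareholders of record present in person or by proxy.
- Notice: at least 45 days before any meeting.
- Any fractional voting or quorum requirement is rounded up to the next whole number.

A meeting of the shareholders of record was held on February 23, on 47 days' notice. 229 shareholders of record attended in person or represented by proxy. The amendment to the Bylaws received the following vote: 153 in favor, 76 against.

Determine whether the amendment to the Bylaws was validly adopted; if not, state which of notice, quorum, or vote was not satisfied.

Notice: 47 days given; 45 required. Satisfied.
Quorum: 50% of 461 = 230.50, rounded up to 231; 229 present. Not satisfied.
Vote: requires two-thirds of those present (229); 2/3 of 229 = 152.67, rounded up to 153, so 153 needed; 153 in favor. Satisfied.

Invalid — quorum requirement not satisfied.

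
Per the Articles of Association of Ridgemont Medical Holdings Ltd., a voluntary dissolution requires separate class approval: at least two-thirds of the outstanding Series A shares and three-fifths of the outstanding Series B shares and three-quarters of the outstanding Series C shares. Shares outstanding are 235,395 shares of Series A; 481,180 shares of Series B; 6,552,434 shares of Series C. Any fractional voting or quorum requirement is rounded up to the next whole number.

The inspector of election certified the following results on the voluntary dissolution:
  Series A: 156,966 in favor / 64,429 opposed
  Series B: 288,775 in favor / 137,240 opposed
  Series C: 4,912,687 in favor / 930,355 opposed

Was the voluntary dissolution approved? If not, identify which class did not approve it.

Not approved — the Series C shares did not give the required vote.

Series A: 2/3 of 235395 = 156930; 156,930 required, 156,966 in favor — approved.
Series B: 3/5 of 481180 = 288708; 288,708 required, 288,775 in favor — approved.
Series C: 3/4 of 6552434 = 4914325.50, rounded up to 4914326; 4,914,326 required, 4,912,687 in favor — not approved.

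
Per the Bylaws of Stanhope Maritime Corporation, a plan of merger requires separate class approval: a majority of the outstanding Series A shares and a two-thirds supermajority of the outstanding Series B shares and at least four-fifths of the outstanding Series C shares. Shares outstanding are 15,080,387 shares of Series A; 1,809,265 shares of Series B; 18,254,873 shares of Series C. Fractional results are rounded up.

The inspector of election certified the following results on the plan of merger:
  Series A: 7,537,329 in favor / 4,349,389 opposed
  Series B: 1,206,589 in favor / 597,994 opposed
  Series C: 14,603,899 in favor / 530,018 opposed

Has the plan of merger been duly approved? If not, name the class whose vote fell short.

Not approved — the Series A shares did not give the required vote.

Series A: a majority of 15080387 is 7540194; 7,540,194 required, 7,537,329 in favor — not approved.
Series B: 2/3 of 1809265 = 1206176.67, rounded up to 1206177; 1,206,177 required, 1,206,589 in favor — approved.
Series C: 4/5 of 18254873 = 14603898.40, rounded up to 14603899; 14,603,899 required, 14,603,899 in favor — approved.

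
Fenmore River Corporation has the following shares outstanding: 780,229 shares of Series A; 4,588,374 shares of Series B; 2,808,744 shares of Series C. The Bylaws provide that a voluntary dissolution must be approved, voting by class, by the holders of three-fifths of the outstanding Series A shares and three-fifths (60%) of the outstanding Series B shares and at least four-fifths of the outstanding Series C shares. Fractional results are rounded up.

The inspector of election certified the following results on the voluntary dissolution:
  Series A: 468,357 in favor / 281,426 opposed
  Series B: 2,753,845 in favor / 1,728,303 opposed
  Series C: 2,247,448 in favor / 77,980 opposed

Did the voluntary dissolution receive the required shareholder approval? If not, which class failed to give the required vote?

Series A: 3/5 of 780229 = 468137.40, rounded up to 468138; 468,138 required, 468,357 in favor — approved.
Series B: 3/5 of 4588374 = 2753024.40, rounded up to 2753025; 2,753,025 required, 2,753,845 in favor — approved.
Series C: 4/5 of 2808744 = 2246995.20, rounded up to 2246996; 2,246,996 required, 2,247,448 in favor — approved.

Approved — every class gave the required vote.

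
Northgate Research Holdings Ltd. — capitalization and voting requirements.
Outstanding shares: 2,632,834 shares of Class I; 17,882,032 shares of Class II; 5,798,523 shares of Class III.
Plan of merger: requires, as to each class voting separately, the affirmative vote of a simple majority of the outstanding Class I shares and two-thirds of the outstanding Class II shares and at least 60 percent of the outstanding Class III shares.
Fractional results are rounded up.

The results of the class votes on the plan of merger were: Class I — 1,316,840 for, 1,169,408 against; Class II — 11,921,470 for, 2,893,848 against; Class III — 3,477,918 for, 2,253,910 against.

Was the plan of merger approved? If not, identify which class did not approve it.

Not approved — the Class III shares did not give the required vote.

Class I: a majority of 2632834 is 1316418; 1,316,418 required, 1,316,840 in favor — approved.
Class II: 2/3 of 17882032 = 11921354.67, rounded up to 11921355; 11,921,355 required, 11,921,470 in favor — approved.
Class III: 3/5 of 5798523 = 3479113.80, rounded up to 3479114; 3,479,114 required, 3,477,918 in favor — not approved.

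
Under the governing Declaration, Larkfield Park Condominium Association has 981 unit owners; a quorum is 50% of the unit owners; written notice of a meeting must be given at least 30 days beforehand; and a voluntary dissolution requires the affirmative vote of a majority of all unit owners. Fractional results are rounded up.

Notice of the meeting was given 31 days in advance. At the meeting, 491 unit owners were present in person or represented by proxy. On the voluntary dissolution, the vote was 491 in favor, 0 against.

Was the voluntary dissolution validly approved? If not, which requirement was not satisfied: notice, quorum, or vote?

Notice: 31 days given; 30 required. Satisfied.
Quorum: 50% of 981 = 490.50, rounded up to 491; 491 present. Satisfied.
Vote: requires a majority of all unit owners (981); a majority of 981 is 491, so 491 needed; 491 in favor. Satisfied.

Valid — all requirements satisfied.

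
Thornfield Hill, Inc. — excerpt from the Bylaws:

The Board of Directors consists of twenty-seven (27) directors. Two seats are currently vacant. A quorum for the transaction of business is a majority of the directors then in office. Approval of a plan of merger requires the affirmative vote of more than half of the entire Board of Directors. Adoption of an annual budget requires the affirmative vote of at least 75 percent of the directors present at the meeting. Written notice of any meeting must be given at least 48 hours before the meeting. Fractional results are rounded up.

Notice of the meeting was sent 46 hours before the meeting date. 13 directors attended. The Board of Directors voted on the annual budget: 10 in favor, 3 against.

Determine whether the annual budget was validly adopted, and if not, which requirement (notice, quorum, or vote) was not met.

Notice: 46 hours given; 48 required (46 < 48). Not satisfied.
Quorum: 13 present; quorum is 13. Satisfied.
Vote: the annual budget requires three-fourths of the directors present (13). 3/4 of 13 = 9.75, rounded up to 10, so 10 affirmative votes are needed; 10 voted in favor. Satisfied.

Invalid — notice requirement not satisfied.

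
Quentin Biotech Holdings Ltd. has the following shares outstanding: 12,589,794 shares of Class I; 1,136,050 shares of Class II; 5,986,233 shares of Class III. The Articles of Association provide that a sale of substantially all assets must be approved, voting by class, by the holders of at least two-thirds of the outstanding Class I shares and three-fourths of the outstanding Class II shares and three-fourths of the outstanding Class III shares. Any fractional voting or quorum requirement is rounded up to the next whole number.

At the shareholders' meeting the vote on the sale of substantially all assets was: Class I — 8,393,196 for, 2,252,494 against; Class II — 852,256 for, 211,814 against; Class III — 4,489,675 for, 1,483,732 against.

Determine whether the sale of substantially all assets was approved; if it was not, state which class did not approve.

Class I: 2/3 of 12589794 = 8393196; 8,393,196 required, 8,393,196 in favor — approved.
Class II: 3/4 of 1136050 = 852037.50, rounded up to 852038; 852,038 required, 852,256 in favor — approved.
Class III: 3/4 of 5986233 = 4489674.75, rounded up to 4489675; 4,489,675 required, 4,489,675 in favor — approved.

Approved — every class gave the required vote.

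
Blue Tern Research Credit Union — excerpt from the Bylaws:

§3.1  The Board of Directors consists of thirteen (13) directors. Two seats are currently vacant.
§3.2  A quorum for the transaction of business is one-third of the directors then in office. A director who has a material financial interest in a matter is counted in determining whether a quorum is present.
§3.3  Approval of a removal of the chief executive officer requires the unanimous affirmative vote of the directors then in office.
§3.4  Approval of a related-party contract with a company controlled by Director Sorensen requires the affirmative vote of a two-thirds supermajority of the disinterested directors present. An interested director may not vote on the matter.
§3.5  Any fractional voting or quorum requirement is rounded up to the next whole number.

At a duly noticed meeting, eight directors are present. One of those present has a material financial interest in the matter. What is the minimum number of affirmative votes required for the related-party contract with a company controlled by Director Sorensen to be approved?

5

The related-party contract with a company controlled by Director Sorensen requires two-thirds of the disinterested directors present (8 − 1 = 7).
2/3 of 7 = 4.67, rounded up to 5.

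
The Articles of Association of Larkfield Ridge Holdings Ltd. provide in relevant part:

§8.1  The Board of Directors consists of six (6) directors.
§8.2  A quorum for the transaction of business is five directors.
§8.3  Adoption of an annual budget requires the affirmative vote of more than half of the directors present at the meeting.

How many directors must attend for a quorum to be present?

5

The quorum is fixed at 5.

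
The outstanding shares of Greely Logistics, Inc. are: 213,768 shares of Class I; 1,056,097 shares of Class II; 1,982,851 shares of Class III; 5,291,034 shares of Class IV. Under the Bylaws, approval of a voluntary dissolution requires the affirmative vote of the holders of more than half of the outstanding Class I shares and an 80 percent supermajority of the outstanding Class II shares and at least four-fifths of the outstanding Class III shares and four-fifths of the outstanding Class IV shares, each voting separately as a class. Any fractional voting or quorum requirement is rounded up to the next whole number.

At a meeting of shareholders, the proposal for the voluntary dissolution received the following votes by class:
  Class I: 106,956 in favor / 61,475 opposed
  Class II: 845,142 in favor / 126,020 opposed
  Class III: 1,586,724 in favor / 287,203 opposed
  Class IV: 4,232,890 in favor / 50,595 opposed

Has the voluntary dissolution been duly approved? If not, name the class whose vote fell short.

Approved — every class gave the required vote.

Class I: a majority of 213768 is 106885; 106,885 required, 106,956 in favor — approved.
Class II: 4/5 of 1056097 = 844877.60, rounded up to 844878; 844,878 required, 845,142 in favor — approved.
Class III: 4/5 of 1982851 = 1586280.80, rounded up to 1586281; 1,586,281 required, 1,586,724 in favor — approved.
Class IV: 4/5 of 5291034 = 4232827.20, rounded up to 4232828; 4,232,828 required, 4,232,890 in favor — approved.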